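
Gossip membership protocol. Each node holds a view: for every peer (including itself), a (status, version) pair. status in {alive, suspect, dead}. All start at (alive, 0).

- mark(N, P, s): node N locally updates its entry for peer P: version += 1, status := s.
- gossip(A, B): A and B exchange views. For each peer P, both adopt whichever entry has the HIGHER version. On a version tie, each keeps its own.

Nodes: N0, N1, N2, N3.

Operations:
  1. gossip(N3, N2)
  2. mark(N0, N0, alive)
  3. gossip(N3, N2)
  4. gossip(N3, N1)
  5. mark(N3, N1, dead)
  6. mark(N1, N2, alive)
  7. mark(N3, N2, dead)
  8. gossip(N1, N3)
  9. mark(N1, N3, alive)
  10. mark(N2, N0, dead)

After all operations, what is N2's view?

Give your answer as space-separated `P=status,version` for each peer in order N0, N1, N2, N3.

Op 1: gossip N3<->N2 -> N3.N0=(alive,v0) N3.N1=(alive,v0) N3.N2=(alive,v0) N3.N3=(alive,v0) | N2.N0=(alive,v0) N2.N1=(alive,v0) N2.N2=(alive,v0) N2.N3=(alive,v0)
Op 2: N0 marks N0=alive -> (alive,v1)
Op 3: gossip N3<->N2 -> N3.N0=(alive,v0) N3.N1=(alive,v0) N3.N2=(alive,v0) N3.N3=(alive,v0) | N2.N0=(alive,v0) N2.N1=(alive,v0) N2.N2=(alive,v0) N2.N3=(alive,v0)
Op 4: gossip N3<->N1 -> N3.N0=(alive,v0) N3.N1=(alive,v0) N3.N2=(alive,v0) N3.N3=(alive,v0) | N1.N0=(alive,v0) N1.N1=(alive,v0) N1.N2=(alive,v0) N1.N3=(alive,v0)
Op 5: N3 marks N1=dead -> (dead,v1)
Op 6: N1 marks N2=alive -> (alive,v1)
Op 7: N3 marks N2=dead -> (dead,v1)
Op 8: gossip N1<->N3 -> N1.N0=(alive,v0) N1.N1=(dead,v1) N1.N2=(alive,v1) N1.N3=(alive,v0) | N3.N0=(alive,v0) N3.N1=(dead,v1) N3.N2=(dead,v1) N3.N3=(alive,v0)
Op 9: N1 marks N3=alive -> (alive,v1)
Op 10: N2 marks N0=dead -> (dead,v1)

Answer: N0=dead,1 N1=alive,0 N2=alive,0 N3=alive,0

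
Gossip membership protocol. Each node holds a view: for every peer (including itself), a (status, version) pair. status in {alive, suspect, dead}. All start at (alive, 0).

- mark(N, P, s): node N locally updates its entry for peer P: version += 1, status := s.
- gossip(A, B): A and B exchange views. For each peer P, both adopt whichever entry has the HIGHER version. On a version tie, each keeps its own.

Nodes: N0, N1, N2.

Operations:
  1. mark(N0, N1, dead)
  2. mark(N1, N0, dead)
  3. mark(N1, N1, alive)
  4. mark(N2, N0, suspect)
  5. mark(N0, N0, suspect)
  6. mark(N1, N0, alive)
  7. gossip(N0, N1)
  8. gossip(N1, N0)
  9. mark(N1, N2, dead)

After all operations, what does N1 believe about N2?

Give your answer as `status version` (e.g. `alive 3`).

Answer: dead 1

Derivation:
Op 1: N0 marks N1=dead -> (dead,v1)
Op 2: N1 marks N0=dead -> (dead,v1)
Op 3: N1 marks N1=alive -> (alive,v1)
Op 4: N2 marks N0=suspect -> (suspect,v1)
Op 5: N0 marks N0=suspect -> (suspect,v1)
Op 6: N1 marks N0=alive -> (alive,v2)
Op 7: gossip N0<->N1 -> N0.N0=(alive,v2) N0.N1=(dead,v1) N0.N2=(alive,v0) | N1.N0=(alive,v2) N1.N1=(alive,v1) N1.N2=(alive,v0)
Op 8: gossip N1<->N0 -> N1.N0=(alive,v2) N1.N1=(alive,v1) N1.N2=(alive,v0) | N0.N0=(alive,v2) N0.N1=(dead,v1) N0.N2=(alive,v0)
Op 9: N1 marks N2=dead -> (dead,v1)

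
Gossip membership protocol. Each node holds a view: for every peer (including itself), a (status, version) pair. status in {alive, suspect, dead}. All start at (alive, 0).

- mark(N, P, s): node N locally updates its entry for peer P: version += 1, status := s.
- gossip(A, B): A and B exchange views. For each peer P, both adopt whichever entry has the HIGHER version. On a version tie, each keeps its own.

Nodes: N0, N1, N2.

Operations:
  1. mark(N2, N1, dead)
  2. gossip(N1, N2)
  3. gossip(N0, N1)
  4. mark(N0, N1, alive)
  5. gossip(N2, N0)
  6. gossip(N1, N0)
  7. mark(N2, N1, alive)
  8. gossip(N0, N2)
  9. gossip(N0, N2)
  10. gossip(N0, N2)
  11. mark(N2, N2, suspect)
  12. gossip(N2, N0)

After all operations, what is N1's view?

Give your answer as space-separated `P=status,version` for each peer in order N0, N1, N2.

Op 1: N2 marks N1=dead -> (dead,v1)
Op 2: gossip N1<->N2 -> N1.N0=(alive,v0) N1.N1=(dead,v1) N1.N2=(alive,v0) | N2.N0=(alive,v0) N2.N1=(dead,v1) N2.N2=(alive,v0)
Op 3: gossip N0<->N1 -> N0.N0=(alive,v0) N0.N1=(dead,v1) N0.N2=(alive,v0) | N1.N0=(alive,v0) N1.N1=(dead,v1) N1.N2=(alive,v0)
Op 4: N0 marks N1=alive -> (alive,v2)
Op 5: gossip N2<->N0 -> N2.N0=(alive,v0) N2.N1=(alive,v2) N2.N2=(alive,v0) | N0.N0=(alive,v0) N0.N1=(alive,v2) N0.N2=(alive,v0)
Op 6: gossip N1<->N0 -> N1.N0=(alive,v0) N1.N1=(alive,v2) N1.N2=(alive,v0) | N0.N0=(alive,v0) N0.N1=(alive,v2) N0.N2=(alive,v0)
Op 7: N2 marks N1=alive -> (alive,v3)
Op 8: gossip N0<->N2 -> N0.N0=(alive,v0) N0.N1=(alive,v3) N0.N2=(alive,v0) | N2.N0=(alive,v0) N2.N1=(alive,v3) N2.N2=(alive,v0)
Op 9: gossip N0<->N2 -> N0.N0=(alive,v0) N0.N1=(alive,v3) N0.N2=(alive,v0) | N2.N0=(alive,v0) N2.N1=(alive,v3) N2.N2=(alive,v0)
Op 10: gossip N0<->N2 -> N0.N0=(alive,v0) N0.N1=(alive,v3) N0.N2=(alive,v0) | N2.N0=(alive,v0) N2.N1=(alive,v3) N2.N2=(alive,v0)
Op 11: N2 marks N2=suspect -> (suspect,v1)
Op 12: gossip N2<->N0 -> N2.N0=(alive,v0) N2.N1=(alive,v3) N2.N2=(suspect,v1) | N0.N0=(alive,v0) N0.N1=(alive,v3) N0.N2=(suspect,v1)

Answer: N0=alive,0 N1=alive,2 N2=alive,0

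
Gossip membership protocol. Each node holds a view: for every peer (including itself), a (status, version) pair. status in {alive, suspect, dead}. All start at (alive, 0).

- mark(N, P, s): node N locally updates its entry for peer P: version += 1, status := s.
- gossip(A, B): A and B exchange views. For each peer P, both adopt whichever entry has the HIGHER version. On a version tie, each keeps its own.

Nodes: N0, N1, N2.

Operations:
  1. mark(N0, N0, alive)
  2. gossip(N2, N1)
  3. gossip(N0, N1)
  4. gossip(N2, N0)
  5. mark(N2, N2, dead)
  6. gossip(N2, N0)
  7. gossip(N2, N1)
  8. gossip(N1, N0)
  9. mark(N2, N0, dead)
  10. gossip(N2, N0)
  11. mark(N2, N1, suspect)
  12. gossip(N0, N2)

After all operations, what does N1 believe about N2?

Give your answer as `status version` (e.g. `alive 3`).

Op 1: N0 marks N0=alive -> (alive,v1)
Op 2: gossip N2<->N1 -> N2.N0=(alive,v0) N2.N1=(alive,v0) N2.N2=(alive,v0) | N1.N0=(alive,v0) N1.N1=(alive,v0) N1.N2=(alive,v0)
Op 3: gossip N0<->N1 -> N0.N0=(alive,v1) N0.N1=(alive,v0) N0.N2=(alive,v0) | N1.N0=(alive,v1) N1.N1=(alive,v0) N1.N2=(alive,v0)
Op 4: gossip N2<->N0 -> N2.N0=(alive,v1) N2.N1=(alive,v0) N2.N2=(alive,v0) | N0.N0=(alive,v1) N0.N1=(alive,v0) N0.N2=(alive,v0)
Op 5: N2 marks N2=dead -> (dead,v1)
Op 6: gossip N2<->N0 -> N2.N0=(alive,v1) N2.N1=(alive,v0) N2.N2=(dead,v1) | N0.N0=(alive,v1) N0.N1=(alive,v0) N0.N2=(dead,v1)
Op 7: gossip N2<->N1 -> N2.N0=(alive,v1) N2.N1=(alive,v0) N2.N2=(dead,v1) | N1.N0=(alive,v1) N1.N1=(alive,v0) N1.N2=(dead,v1)
Op 8: gossip N1<->N0 -> N1.N0=(alive,v1) N1.N1=(alive,v0) N1.N2=(dead,v1) | N0.N0=(alive,v1) N0.N1=(alive,v0) N0.N2=(dead,v1)
Op 9: N2 marks N0=dead -> (dead,v2)
Op 10: gossip N2<->N0 -> N2.N0=(dead,v2) N2.N1=(alive,v0) N2.N2=(dead,v1) | N0.N0=(dead,v2) N0.N1=(alive,v0) N0.N2=(dead,v1)
Op 11: N2 marks N1=suspect -> (suspect,v1)
Op 12: gossip N0<->N2 -> N0.N0=(dead,v2) N0.N1=(suspect,v1) N0.N2=(dead,v1) | N2.N0=(dead,v2) N2.N1=(suspect,v1) N2.N2=(dead,v1)

Answer: dead 1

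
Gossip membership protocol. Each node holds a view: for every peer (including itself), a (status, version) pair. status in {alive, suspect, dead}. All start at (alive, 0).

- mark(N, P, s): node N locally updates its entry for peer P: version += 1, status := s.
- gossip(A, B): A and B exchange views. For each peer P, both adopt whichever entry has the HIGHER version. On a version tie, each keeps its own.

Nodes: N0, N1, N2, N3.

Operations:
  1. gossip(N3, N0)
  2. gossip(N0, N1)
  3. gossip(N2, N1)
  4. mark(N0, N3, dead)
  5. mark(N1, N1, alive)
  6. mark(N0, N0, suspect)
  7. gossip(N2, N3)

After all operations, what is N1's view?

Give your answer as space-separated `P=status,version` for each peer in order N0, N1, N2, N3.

Answer: N0=alive,0 N1=alive,1 N2=alive,0 N3=alive,0

Derivation:
Op 1: gossip N3<->N0 -> N3.N0=(alive,v0) N3.N1=(alive,v0) N3.N2=(alive,v0) N3.N3=(alive,v0) | N0.N0=(alive,v0) N0.N1=(alive,v0) N0.N2=(alive,v0) N0.N3=(alive,v0)
Op 2: gossip N0<->N1 -> N0.N0=(alive,v0) N0.N1=(alive,v0) N0.N2=(alive,v0) N0.N3=(alive,v0) | N1.N0=(alive,v0) N1.N1=(alive,v0) N1.N2=(alive,v0) N1.N3=(alive,v0)
Op 3: gossip N2<->N1 -> N2.N0=(alive,v0) N2.N1=(alive,v0) N2.N2=(alive,v0) N2.N3=(alive,v0) | N1.N0=(alive,v0) N1.N1=(alive,v0) N1.N2=(alive,v0) N1.N3=(alive,v0)
Op 4: N0 marks N3=dead -> (dead,v1)
Op 5: N1 marks N1=alive -> (alive,v1)
Op 6: N0 marks N0=suspect -> (suspect,v1)
Op 7: gossip N2<->N3 -> N2.N0=(alive,v0) N2.N1=(alive,v0) N2.N2=(alive,v0) N2.N3=(alive,v0) | N3.N0=(alive,v0) N3.N1=(alive,v0) N3.N2=(alive,v0) N3.N3=(alive,v0)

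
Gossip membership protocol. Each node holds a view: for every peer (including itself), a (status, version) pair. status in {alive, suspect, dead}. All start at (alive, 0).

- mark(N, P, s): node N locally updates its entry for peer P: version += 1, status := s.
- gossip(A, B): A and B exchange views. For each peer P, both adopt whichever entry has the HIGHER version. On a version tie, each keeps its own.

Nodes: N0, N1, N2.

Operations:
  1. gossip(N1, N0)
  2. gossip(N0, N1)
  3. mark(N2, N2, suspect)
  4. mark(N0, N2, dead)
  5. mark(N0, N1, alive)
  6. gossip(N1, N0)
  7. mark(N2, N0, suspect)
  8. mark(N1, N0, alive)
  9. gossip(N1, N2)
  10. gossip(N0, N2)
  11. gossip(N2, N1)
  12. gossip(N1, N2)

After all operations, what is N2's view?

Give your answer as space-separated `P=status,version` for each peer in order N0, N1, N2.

Answer: N0=suspect,1 N1=alive,1 N2=suspect,1

Derivation:
Op 1: gossip N1<->N0 -> N1.N0=(alive,v0) N1.N1=(alive,v0) N1.N2=(alive,v0) | N0.N0=(alive,v0) N0.N1=(alive,v0) N0.N2=(alive,v0)
Op 2: gossip N0<->N1 -> N0.N0=(alive,v0) N0.N1=(alive,v0) N0.N2=(alive,v0) | N1.N0=(alive,v0) N1.N1=(alive,v0) N1.N2=(alive,v0)
Op 3: N2 marks N2=suspect -> (suspect,v1)
Op 4: N0 marks N2=dead -> (dead,v1)
Op 5: N0 marks N1=alive -> (alive,v1)
Op 6: gossip N1<->N0 -> N1.N0=(alive,v0) N1.N1=(alive,v1) N1.N2=(dead,v1) | N0.N0=(alive,v0) N0.N1=(alive,v1) N0.N2=(dead,v1)
Op 7: N2 marks N0=suspect -> (suspect,v1)
Op 8: N1 marks N0=alive -> (alive,v1)
Op 9: gossip N1<->N2 -> N1.N0=(alive,v1) N1.N1=(alive,v1) N1.N2=(dead,v1) | N2.N0=(suspect,v1) N2.N1=(alive,v1) N2.N2=(suspect,v1)
Op 10: gossip N0<->N2 -> N0.N0=(suspect,v1) N0.N1=(alive,v1) N0.N2=(dead,v1) | N2.N0=(suspect,v1) N2.N1=(alive,v1) N2.N2=(suspect,v1)
Op 11: gossip N2<->N1 -> N2.N0=(suspect,v1) N2.N1=(alive,v1) N2.N2=(suspect,v1) | N1.N0=(alive,v1) N1.N1=(alive,v1) N1.N2=(dead,v1)
Op 12: gossip N1<->N2 -> N1.N0=(alive,v1) N1.N1=(alive,v1) N1.N2=(dead,v1) | N2.N0=(suspect,v1) N2.N1=(alive,v1) N2.N2=(suspect,v1)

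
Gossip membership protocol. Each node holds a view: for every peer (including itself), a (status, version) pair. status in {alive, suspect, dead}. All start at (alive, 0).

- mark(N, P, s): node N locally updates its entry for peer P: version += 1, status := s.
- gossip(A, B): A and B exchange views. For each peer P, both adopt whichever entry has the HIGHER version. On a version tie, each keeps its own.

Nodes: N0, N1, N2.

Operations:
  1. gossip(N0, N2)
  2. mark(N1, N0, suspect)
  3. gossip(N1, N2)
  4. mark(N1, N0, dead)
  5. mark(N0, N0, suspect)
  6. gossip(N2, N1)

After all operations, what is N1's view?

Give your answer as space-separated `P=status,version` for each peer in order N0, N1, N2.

Op 1: gossip N0<->N2 -> N0.N0=(alive,v0) N0.N1=(alive,v0) N0.N2=(alive,v0) | N2.N0=(alive,v0) N2.N1=(alive,v0) N2.N2=(alive,v0)
Op 2: N1 marks N0=suspect -> (suspect,v1)
Op 3: gossip N1<->N2 -> N1.N0=(suspect,v1) N1.N1=(alive,v0) N1.N2=(alive,v0) | N2.N0=(suspect,v1) N2.N1=(alive,v0) N2.N2=(alive,v0)
Op 4: N1 marks N0=dead -> (dead,v2)
Op 5: N0 marks N0=suspect -> (suspect,v1)
Op 6: gossip N2<->N1 -> N2.N0=(dead,v2) N2.N1=(alive,v0) N2.N2=(alive,v0) | N1.N0=(dead,v2) N1.N1=(alive,v0) N1.N2=(alive,v0)

Answer: N0=dead,2 N1=alive,0 N2=alive,0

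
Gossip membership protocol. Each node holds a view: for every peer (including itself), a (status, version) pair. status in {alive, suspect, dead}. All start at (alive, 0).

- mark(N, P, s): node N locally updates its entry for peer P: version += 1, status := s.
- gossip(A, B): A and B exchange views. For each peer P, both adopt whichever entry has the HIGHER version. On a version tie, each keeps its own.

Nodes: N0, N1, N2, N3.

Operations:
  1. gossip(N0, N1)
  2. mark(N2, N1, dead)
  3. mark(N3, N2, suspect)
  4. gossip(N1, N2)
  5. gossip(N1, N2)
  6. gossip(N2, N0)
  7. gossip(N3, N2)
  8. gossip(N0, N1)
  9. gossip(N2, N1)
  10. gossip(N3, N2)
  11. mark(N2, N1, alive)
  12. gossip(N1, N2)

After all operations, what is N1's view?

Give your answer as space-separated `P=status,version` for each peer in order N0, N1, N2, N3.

Answer: N0=alive,0 N1=alive,2 N2=suspect,1 N3=alive,0

Derivation:
Op 1: gossip N0<->N1 -> N0.N0=(alive,v0) N0.N1=(alive,v0) N0.N2=(alive,v0) N0.N3=(alive,v0) | N1.N0=(alive,v0) N1.N1=(alive,v0) N1.N2=(alive,v0) N1.N3=(alive,v0)
Op 2: N2 marks N1=dead -> (dead,v1)
Op 3: N3 marks N2=suspect -> (suspect,v1)
Op 4: gossip N1<->N2 -> N1.N0=(alive,v0) N1.N1=(dead,v1) N1.N2=(alive,v0) N1.N3=(alive,v0) | N2.N0=(alive,v0) N2.N1=(dead,v1) N2.N2=(alive,v0) N2.N3=(alive,v0)
Op 5: gossip N1<->N2 -> N1.N0=(alive,v0) N1.N1=(dead,v1) N1.N2=(alive,v0) N1.N3=(alive,v0) | N2.N0=(alive,v0) N2.N1=(dead,v1) N2.N2=(alive,v0) N2.N3=(alive,v0)
Op 6: gossip N2<->N0 -> N2.N0=(alive,v0) N2.N1=(dead,v1) N2.N2=(alive,v0) N2.N3=(alive,v0) | N0.N0=(alive,v0) N0.N1=(dead,v1) N0.N2=(alive,v0) N0.N3=(alive,v0)
Op 7: gossip N3<->N2 -> N3.N0=(alive,v0) N3.N1=(dead,v1) N3.N2=(suspect,v1) N3.N3=(alive,v0) | N2.N0=(alive,v0) N2.N1=(dead,v1) N2.N2=(suspect,v1) N2.N3=(alive,v0)
Op 8: gossip N0<->N1 -> N0.N0=(alive,v0) N0.N1=(dead,v1) N0.N2=(alive,v0) N0.N3=(alive,v0) | N1.N0=(alive,v0) N1.N1=(dead,v1) N1.N2=(alive,v0) N1.N3=(alive,v0)
Op 9: gossip N2<->N1 -> N2.N0=(alive,v0) N2.N1=(dead,v1) N2.N2=(suspect,v1) N2.N3=(alive,v0) | N1.N0=(alive,v0) N1.N1=(dead,v1) N1.N2=(suspect,v1) N1.N3=(alive,v0)
Op 10: gossip N3<->N2 -> N3.N0=(alive,v0) N3.N1=(dead,v1) N3.N2=(suspect,v1) N3.N3=(alive,v0) | N2.N0=(alive,v0) N2.N1=(dead,v1) N2.N2=(suspect,v1) N2.N3=(alive,v0)
Op 11: N2 marks N1=alive -> (alive,v2)
Op 12: gossip N1<->N2 -> N1.N0=(alive,v0) N1.N1=(alive,v2) N1.N2=(suspect,v1) N1.N3=(alive,v0) | N2.N0=(alive,v0) N2.N1=(alive,v2) N2.N2=(suspect,v1) N2.N3=(alive,v0)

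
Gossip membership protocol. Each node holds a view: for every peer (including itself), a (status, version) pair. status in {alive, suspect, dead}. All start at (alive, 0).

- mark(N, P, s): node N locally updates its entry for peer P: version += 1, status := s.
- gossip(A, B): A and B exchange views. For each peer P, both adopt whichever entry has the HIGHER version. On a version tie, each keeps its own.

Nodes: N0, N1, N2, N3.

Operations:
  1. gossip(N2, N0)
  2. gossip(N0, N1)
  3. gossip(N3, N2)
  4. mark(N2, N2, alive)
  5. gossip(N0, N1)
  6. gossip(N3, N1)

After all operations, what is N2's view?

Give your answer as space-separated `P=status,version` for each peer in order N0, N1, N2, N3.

Op 1: gossip N2<->N0 -> N2.N0=(alive,v0) N2.N1=(alive,v0) N2.N2=(alive,v0) N2.N3=(alive,v0) | N0.N0=(alive,v0) N0.N1=(alive,v0) N0.N2=(alive,v0) N0.N3=(alive,v0)
Op 2: gossip N0<->N1 -> N0.N0=(alive,v0) N0.N1=(alive,v0) N0.N2=(alive,v0) N0.N3=(alive,v0) | N1.N0=(alive,v0) N1.N1=(alive,v0) N1.N2=(alive,v0) N1.N3=(alive,v0)
Op 3: gossip N3<->N2 -> N3.N0=(alive,v0) N3.N1=(alive,v0) N3.N2=(alive,v0) N3.N3=(alive,v0) | N2.N0=(alive,v0) N2.N1=(alive,v0) N2.N2=(alive,v0) N2.N3=(alive,v0)
Op 4: N2 marks N2=alive -> (alive,v1)
Op 5: gossip N0<->N1 -> N0.N0=(alive,v0) N0.N1=(alive,v0) N0.N2=(alive,v0) N0.N3=(alive,v0) | N1.N0=(alive,v0) N1.N1=(alive,v0) N1.N2=(alive,v0) N1.N3=(alive,v0)
Op 6: gossip N3<->N1 -> N3.N0=(alive,v0) N3.N1=(alive,v0) N3.N2=(alive,v0) N3.N3=(alive,v0) | N1.N0=(alive,v0) N1.N1=(alive,v0) N1.N2=(alive,v0) N1.N3=(alive,v0)

Answer: N0=alive,0 N1=alive,0 N2=alive,1 N3=alive,0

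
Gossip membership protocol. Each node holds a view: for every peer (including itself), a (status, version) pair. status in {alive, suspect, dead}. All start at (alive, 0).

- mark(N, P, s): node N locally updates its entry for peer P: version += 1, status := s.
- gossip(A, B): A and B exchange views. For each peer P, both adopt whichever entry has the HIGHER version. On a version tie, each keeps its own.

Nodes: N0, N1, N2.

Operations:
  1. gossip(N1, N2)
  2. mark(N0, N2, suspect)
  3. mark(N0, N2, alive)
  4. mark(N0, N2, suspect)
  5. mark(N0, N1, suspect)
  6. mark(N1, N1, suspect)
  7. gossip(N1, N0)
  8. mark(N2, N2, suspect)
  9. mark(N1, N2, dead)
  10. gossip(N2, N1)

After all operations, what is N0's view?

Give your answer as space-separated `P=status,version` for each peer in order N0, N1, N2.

Answer: N0=alive,0 N1=suspect,1 N2=suspect,3

Derivation:
Op 1: gossip N1<->N2 -> N1.N0=(alive,v0) N1.N1=(alive,v0) N1.N2=(alive,v0) | N2.N0=(alive,v0) N2.N1=(alive,v0) N2.N2=(alive,v0)
Op 2: N0 marks N2=suspect -> (suspect,v1)
Op 3: N0 marks N2=alive -> (alive,v2)
Op 4: N0 marks N2=suspect -> (suspect,v3)
Op 5: N0 marks N1=suspect -> (suspect,v1)
Op 6: N1 marks N1=suspect -> (suspect,v1)
Op 7: gossip N1<->N0 -> N1.N0=(alive,v0) N1.N1=(suspect,v1) N1.N2=(suspect,v3) | N0.N0=(alive,v0) N0.N1=(suspect,v1) N0.N2=(suspect,v3)
Op 8: N2 marks N2=suspect -> (suspect,v1)
Op 9: N1 marks N2=dead -> (dead,v4)
Op 10: gossip N2<->N1 -> N2.N0=(alive,v0) N2.N1=(suspect,v1) N2.N2=(dead,v4) | N1.N0=(alive,v0) N1.N1=(suspect,v1) N1.N2=(dead,v4)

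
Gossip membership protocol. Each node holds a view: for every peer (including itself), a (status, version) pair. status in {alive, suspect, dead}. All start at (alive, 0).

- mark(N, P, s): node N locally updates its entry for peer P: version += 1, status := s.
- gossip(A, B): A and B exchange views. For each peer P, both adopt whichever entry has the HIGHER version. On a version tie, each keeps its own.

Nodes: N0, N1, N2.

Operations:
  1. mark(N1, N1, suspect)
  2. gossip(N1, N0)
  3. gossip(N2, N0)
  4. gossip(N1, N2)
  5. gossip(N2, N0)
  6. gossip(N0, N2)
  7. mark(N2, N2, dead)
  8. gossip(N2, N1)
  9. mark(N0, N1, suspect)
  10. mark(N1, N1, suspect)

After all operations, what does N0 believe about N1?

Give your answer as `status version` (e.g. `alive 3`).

Op 1: N1 marks N1=suspect -> (suspect,v1)
Op 2: gossip N1<->N0 -> N1.N0=(alive,v0) N1.N1=(suspect,v1) N1.N2=(alive,v0) | N0.N0=(alive,v0) N0.N1=(suspect,v1) N0.N2=(alive,v0)
Op 3: gossip N2<->N0 -> N2.N0=(alive,v0) N2.N1=(suspect,v1) N2.N2=(alive,v0) | N0.N0=(alive,v0) N0.N1=(suspect,v1) N0.N2=(alive,v0)
Op 4: gossip N1<->N2 -> N1.N0=(alive,v0) N1.N1=(suspect,v1) N1.N2=(alive,v0) | N2.N0=(alive,v0) N2.N1=(suspect,v1) N2.N2=(alive,v0)
Op 5: gossip N2<->N0 -> N2.N0=(alive,v0) N2.N1=(suspect,v1) N2.N2=(alive,v0) | N0.N0=(alive,v0) N0.N1=(suspect,v1) N0.N2=(alive,v0)
Op 6: gossip N0<->N2 -> N0.N0=(alive,v0) N0.N1=(suspect,v1) N0.N2=(alive,v0) | N2.N0=(alive,v0) N2.N1=(suspect,v1) N2.N2=(alive,v0)
Op 7: N2 marks N2=dead -> (dead,v1)
Op 8: gossip N2<->N1 -> N2.N0=(alive,v0) N2.N1=(suspect,v1) N2.N2=(dead,v1) | N1.N0=(alive,v0) N1.N1=(suspect,v1) N1.N2=(dead,v1)
Op 9: N0 marks N1=suspect -> (suspect,v2)
Op 10: N1 marks N1=suspect -> (suspect,v2)

Answer: suspect 2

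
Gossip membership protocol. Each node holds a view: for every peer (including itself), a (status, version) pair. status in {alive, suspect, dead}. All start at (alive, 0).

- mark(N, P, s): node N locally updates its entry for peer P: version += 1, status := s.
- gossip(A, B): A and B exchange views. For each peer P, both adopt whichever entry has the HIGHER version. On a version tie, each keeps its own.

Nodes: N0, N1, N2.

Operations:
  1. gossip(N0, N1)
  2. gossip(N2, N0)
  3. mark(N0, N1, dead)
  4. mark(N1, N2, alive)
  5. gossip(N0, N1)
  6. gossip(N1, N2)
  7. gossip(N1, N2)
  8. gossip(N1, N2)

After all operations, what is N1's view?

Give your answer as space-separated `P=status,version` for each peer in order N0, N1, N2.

Answer: N0=alive,0 N1=dead,1 N2=alive,1

Derivation:
Op 1: gossip N0<->N1 -> N0.N0=(alive,v0) N0.N1=(alive,v0) N0.N2=(alive,v0) | N1.N0=(alive,v0) N1.N1=(alive,v0) N1.N2=(alive,v0)
Op 2: gossip N2<->N0 -> N2.N0=(alive,v0) N2.N1=(alive,v0) N2.N2=(alive,v0) | N0.N0=(alive,v0) N0.N1=(alive,v0) N0.N2=(alive,v0)
Op 3: N0 marks N1=dead -> (dead,v1)
Op 4: N1 marks N2=alive -> (alive,v1)
Op 5: gossip N0<->N1 -> N0.N0=(alive,v0) N0.N1=(dead,v1) N0.N2=(alive,v1) | N1.N0=(alive,v0) N1.N1=(dead,v1) N1.N2=(alive,v1)
Op 6: gossip N1<->N2 -> N1.N0=(alive,v0) N1.N1=(dead,v1) N1.N2=(alive,v1) | N2.N0=(alive,v0) N2.N1=(dead,v1) N2.N2=(alive,v1)
Op 7: gossip N1<->N2 -> N1.N0=(alive,v0) N1.N1=(dead,v1) N1.N2=(alive,v1) | N2.N0=(alive,v0) N2.N1=(dead,v1) N2.N2=(alive,v1)
Op 8: gossip N1<->N2 -> N1.N0=(alive,v0) N1.N1=(dead,v1) N1.N2=(alive,v1) | N2.N0=(alive,v0) N2.N1=(dead,v1) N2.N2=(alive,v1)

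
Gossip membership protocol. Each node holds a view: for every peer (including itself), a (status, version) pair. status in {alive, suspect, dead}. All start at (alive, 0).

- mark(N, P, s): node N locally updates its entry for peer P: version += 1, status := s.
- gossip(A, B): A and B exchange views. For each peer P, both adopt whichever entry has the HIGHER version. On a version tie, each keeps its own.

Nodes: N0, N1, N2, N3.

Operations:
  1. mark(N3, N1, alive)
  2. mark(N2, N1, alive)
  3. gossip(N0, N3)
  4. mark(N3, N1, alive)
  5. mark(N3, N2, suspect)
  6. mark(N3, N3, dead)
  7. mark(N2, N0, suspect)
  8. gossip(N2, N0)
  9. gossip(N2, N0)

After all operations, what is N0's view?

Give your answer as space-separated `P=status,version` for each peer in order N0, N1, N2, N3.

Answer: N0=suspect,1 N1=alive,1 N2=alive,0 N3=alive,0

Derivation:
Op 1: N3 marks N1=alive -> (alive,v1)
Op 2: N2 marks N1=alive -> (alive,v1)
Op 3: gossip N0<->N3 -> N0.N0=(alive,v0) N0.N1=(alive,v1) N0.N2=(alive,v0) N0.N3=(alive,v0) | N3.N0=(alive,v0) N3.N1=(alive,v1) N3.N2=(alive,v0) N3.N3=(alive,v0)
Op 4: N3 marks N1=alive -> (alive,v2)
Op 5: N3 marks N2=suspect -> (suspect,v1)
Op 6: N3 marks N3=dead -> (dead,v1)
Op 7: N2 marks N0=suspect -> (suspect,v1)
Op 8: gossip N2<->N0 -> N2.N0=(suspect,v1) N2.N1=(alive,v1) N2.N2=(alive,v0) N2.N3=(alive,v0) | N0.N0=(suspect,v1) N0.N1=(alive,v1) N0.N2=(alive,v0) N0.N3=(alive,v0)
Op 9: gossip N2<->N0 -> N2.N0=(suspect,v1) N2.N1=(alive,v1) N2.N2=(alive,v0) N2.N3=(alive,v0) | N0.N0=(suspect,v1) N0.N1=(alive,v1) N0.N2=(alive,v0) N0.N3=(alive,v0)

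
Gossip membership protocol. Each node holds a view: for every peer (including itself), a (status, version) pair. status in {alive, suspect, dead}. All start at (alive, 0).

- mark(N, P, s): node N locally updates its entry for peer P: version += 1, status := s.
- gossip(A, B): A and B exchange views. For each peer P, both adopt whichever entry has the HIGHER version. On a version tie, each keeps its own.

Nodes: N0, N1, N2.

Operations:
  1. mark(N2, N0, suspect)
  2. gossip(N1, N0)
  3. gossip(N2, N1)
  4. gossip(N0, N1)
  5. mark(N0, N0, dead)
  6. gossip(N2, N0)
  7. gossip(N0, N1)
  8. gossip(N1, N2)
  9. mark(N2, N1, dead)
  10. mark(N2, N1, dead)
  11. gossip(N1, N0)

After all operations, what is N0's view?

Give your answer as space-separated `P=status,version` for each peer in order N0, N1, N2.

Answer: N0=dead,2 N1=alive,0 N2=alive,0

Derivation:
Op 1: N2 marks N0=suspect -> (suspect,v1)
Op 2: gossip N1<->N0 -> N1.N0=(alive,v0) N1.N1=(alive,v0) N1.N2=(alive,v0) | N0.N0=(alive,v0) N0.N1=(alive,v0) N0.N2=(alive,v0)
Op 3: gossip N2<->N1 -> N2.N0=(suspect,v1) N2.N1=(alive,v0) N2.N2=(alive,v0) | N1.N0=(suspect,v1) N1.N1=(alive,v0) N1.N2=(alive,v0)
Op 4: gossip N0<->N1 -> N0.N0=(suspect,v1) N0.N1=(alive,v0) N0.N2=(alive,v0) | N1.N0=(suspect,v1) N1.N1=(alive,v0) N1.N2=(alive,v0)
Op 5: N0 marks N0=dead -> (dead,v2)
Op 6: gossip N2<->N0 -> N2.N0=(dead,v2) N2.N1=(alive,v0) N2.N2=(alive,v0) | N0.N0=(dead,v2) N0.N1=(alive,v0) N0.N2=(alive,v0)
Op 7: gossip N0<->N1 -> N0.N0=(dead,v2) N0.N1=(alive,v0) N0.N2=(alive,v0) | N1.N0=(dead,v2) N1.N1=(alive,v0) N1.N2=(alive,v0)
Op 8: gossip N1<->N2 -> N1.N0=(dead,v2) N1.N1=(alive,v0) N1.N2=(alive,v0) | N2.N0=(dead,v2) N2.N1=(alive,v0) N2.N2=(alive,v0)
Op 9: N2 marks N1=dead -> (dead,v1)
Op 10: N2 marks N1=dead -> (dead,v2)
Op 11: gossip N1<->N0 -> N1.N0=(dead,v2) N1.N1=(alive,v0) N1.N2=(alive,v0) | N0.N0=(dead,v2) N0.N1=(alive,v0) N0.N2=(alive,v0)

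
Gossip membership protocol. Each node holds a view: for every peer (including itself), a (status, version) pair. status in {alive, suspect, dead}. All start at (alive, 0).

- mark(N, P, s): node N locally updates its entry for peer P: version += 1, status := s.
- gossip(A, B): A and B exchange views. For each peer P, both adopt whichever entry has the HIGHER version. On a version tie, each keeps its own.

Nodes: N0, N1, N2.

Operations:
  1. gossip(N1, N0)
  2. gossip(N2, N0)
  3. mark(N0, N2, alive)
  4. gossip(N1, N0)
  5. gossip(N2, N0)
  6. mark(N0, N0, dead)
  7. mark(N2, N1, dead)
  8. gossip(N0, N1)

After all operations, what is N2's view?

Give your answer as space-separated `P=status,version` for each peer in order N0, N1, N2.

Op 1: gossip N1<->N0 -> N1.N0=(alive,v0) N1.N1=(alive,v0) N1.N2=(alive,v0) | N0.N0=(alive,v0) N0.N1=(alive,v0) N0.N2=(alive,v0)
Op 2: gossip N2<->N0 -> N2.N0=(alive,v0) N2.N1=(alive,v0) N2.N2=(alive,v0) | N0.N0=(alive,v0) N0.N1=(alive,v0) N0.N2=(alive,v0)
Op 3: N0 marks N2=alive -> (alive,v1)
Op 4: gossip N1<->N0 -> N1.N0=(alive,v0) N1.N1=(alive,v0) N1.N2=(alive,v1) | N0.N0=(alive,v0) N0.N1=(alive,v0) N0.N2=(alive,v1)
Op 5: gossip N2<->N0 -> N2.N0=(alive,v0) N2.N1=(alive,v0) N2.N2=(alive,v1) | N0.N0=(alive,v0) N0.N1=(alive,v0) N0.N2=(alive,v1)
Op 6: N0 marks N0=dead -> (dead,v1)
Op 7: N2 marks N1=dead -> (dead,v1)
Op 8: gossip N0<->N1 -> N0.N0=(dead,v1) N0.N1=(alive,v0) N0.N2=(alive,v1) | N1.N0=(dead,v1) N1.N1=(alive,v0) N1.N2=(alive,v1)

Answer: N0=alive,0 N1=dead,1 N2=alive,1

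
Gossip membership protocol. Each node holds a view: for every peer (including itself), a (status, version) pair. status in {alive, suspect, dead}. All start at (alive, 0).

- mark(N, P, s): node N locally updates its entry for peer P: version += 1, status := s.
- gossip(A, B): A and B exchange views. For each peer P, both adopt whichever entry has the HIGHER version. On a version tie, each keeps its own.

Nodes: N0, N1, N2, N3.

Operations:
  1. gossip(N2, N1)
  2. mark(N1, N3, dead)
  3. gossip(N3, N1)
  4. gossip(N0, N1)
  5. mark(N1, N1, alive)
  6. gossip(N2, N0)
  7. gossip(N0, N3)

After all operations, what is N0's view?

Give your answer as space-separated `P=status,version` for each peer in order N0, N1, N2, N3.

Answer: N0=alive,0 N1=alive,0 N2=alive,0 N3=dead,1

Derivation:
Op 1: gossip N2<->N1 -> N2.N0=(alive,v0) N2.N1=(alive,v0) N2.N2=(alive,v0) N2.N3=(alive,v0) | N1.N0=(alive,v0) N1.N1=(alive,v0) N1.N2=(alive,v0) N1.N3=(alive,v0)
Op 2: N1 marks N3=dead -> (dead,v1)
Op 3: gossip N3<->N1 -> N3.N0=(alive,v0) N3.N1=(alive,v0) N3.N2=(alive,v0) N3.N3=(dead,v1) | N1.N0=(alive,v0) N1.N1=(alive,v0) N1.N2=(alive,v0) N1.N3=(dead,v1)
Op 4: gossip N0<->N1 -> N0.N0=(alive,v0) N0.N1=(alive,v0) N0.N2=(alive,v0) N0.N3=(dead,v1) | N1.N0=(alive,v0) N1.N1=(alive,v0) N1.N2=(alive,v0) N1.N3=(dead,v1)
Op 5: N1 marks N1=alive -> (alive,v1)
Op 6: gossip N2<->N0 -> N2.N0=(alive,v0) N2.N1=(alive,v0) N2.N2=(alive,v0) N2.N3=(dead,v1) | N0.N0=(alive,v0) N0.N1=(alive,v0) N0.N2=(alive,v0) N0.N3=(dead,v1)
Op 7: gossip N0<->N3 -> N0.N0=(alive,v0) N0.N1=(alive,v0) N0.N2=(alive,v0) N0.N3=(dead,v1) | N3.N0=(alive,v0) N3.N1=(alive,v0) N3.N2=(alive,v0) N3.N3=(dead,v1)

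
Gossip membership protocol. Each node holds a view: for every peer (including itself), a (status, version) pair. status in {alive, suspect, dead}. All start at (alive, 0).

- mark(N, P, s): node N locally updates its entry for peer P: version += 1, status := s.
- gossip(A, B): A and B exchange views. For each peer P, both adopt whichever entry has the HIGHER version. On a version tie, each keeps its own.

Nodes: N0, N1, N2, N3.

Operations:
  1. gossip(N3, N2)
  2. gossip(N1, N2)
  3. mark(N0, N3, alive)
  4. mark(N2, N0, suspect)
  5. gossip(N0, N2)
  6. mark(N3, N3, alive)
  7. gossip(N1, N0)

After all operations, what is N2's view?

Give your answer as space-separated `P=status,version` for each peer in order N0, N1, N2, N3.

Op 1: gossip N3<->N2 -> N3.N0=(alive,v0) N3.N1=(alive,v0) N3.N2=(alive,v0) N3.N3=(alive,v0) | N2.N0=(alive,v0) N2.N1=(alive,v0) N2.N2=(alive,v0) N2.N3=(alive,v0)
Op 2: gossip N1<->N2 -> N1.N0=(alive,v0) N1.N1=(alive,v0) N1.N2=(alive,v0) N1.N3=(alive,v0) | N2.N0=(alive,v0) N2.N1=(alive,v0) N2.N2=(alive,v0) N2.N3=(alive,v0)
Op 3: N0 marks N3=alive -> (alive,v1)
Op 4: N2 marks N0=suspect -> (suspect,v1)
Op 5: gossip N0<->N2 -> N0.N0=(suspect,v1) N0.N1=(alive,v0) N0.N2=(alive,v0) N0.N3=(alive,v1) | N2.N0=(suspect,v1) N2.N1=(alive,v0) N2.N2=(alive,v0) N2.N3=(alive,v1)
Op 6: N3 marks N3=alive -> (alive,v1)
Op 7: gossip N1<->N0 -> N1.N0=(suspect,v1) N1.N1=(alive,v0) N1.N2=(alive,v0) N1.N3=(alive,v1) | N0.N0=(suspect,v1) N0.N1=(alive,v0) N0.N2=(alive,v0) N0.N3=(alive,v1)

Answer: N0=suspect,1 N1=alive,0 N2=alive,0 N3=alive,1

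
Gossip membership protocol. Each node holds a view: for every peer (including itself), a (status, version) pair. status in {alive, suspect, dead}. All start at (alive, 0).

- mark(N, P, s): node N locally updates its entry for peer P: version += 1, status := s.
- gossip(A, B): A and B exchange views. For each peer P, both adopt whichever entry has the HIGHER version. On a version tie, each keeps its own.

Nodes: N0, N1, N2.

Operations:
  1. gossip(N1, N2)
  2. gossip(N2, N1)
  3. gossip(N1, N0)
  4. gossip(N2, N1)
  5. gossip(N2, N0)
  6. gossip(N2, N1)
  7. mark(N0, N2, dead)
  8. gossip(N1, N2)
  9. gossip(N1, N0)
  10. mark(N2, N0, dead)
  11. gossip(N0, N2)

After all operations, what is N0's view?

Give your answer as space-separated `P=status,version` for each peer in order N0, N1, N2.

Op 1: gossip N1<->N2 -> N1.N0=(alive,v0) N1.N1=(alive,v0) N1.N2=(alive,v0) | N2.N0=(alive,v0) N2.N1=(alive,v0) N2.N2=(alive,v0)
Op 2: gossip N2<->N1 -> N2.N0=(alive,v0) N2.N1=(alive,v0) N2.N2=(alive,v0) | N1.N0=(alive,v0) N1.N1=(alive,v0) N1.N2=(alive,v0)
Op 3: gossip N1<->N0 -> N1.N0=(alive,v0) N1.N1=(alive,v0) N1.N2=(alive,v0) | N0.N0=(alive,v0) N0.N1=(alive,v0) N0.N2=(alive,v0)
Op 4: gossip N2<->N1 -> N2.N0=(alive,v0) N2.N1=(alive,v0) N2.N2=(alive,v0) | N1.N0=(alive,v0) N1.N1=(alive,v0) N1.N2=(alive,v0)
Op 5: gossip N2<->N0 -> N2.N0=(alive,v0) N2.N1=(alive,v0) N2.N2=(alive,v0) | N0.N0=(alive,v0) N0.N1=(alive,v0) N0.N2=(alive,v0)
Op 6: gossip N2<->N1 -> N2.N0=(alive,v0) N2.N1=(alive,v0) N2.N2=(alive,v0) | N1.N0=(alive,v0) N1.N1=(alive,v0) N1.N2=(alive,v0)
Op 7: N0 marks N2=dead -> (dead,v1)
Op 8: gossip N1<->N2 -> N1.N0=(alive,v0) N1.N1=(alive,v0) N1.N2=(alive,v0) | N2.N0=(alive,v0) N2.N1=(alive,v0) N2.N2=(alive,v0)
Op 9: gossip N1<->N0 -> N1.N0=(alive,v0) N1.N1=(alive,v0) N1.N2=(dead,v1) | N0.N0=(alive,v0) N0.N1=(alive,v0) N0.N2=(dead,v1)
Op 10: N2 marks N0=dead -> (dead,v1)
Op 11: gossip N0<->N2 -> N0.N0=(dead,v1) N0.N1=(alive,v0) N0.N2=(dead,v1) | N2.N0=(dead,v1) N2.N1=(alive,v0) N2.N2=(dead,v1)

Answer: N0=dead,1 N1=alive,0 N2=dead,1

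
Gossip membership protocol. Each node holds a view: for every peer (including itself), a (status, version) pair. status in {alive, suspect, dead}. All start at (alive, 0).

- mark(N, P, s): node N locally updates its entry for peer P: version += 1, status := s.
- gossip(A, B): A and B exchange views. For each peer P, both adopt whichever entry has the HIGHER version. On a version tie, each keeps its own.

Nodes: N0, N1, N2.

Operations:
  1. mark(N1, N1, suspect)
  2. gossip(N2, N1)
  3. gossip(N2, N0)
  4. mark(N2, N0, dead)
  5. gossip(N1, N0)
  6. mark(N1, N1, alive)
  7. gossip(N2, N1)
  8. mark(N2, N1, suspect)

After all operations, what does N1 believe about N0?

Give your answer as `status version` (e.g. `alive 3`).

Answer: dead 1

Derivation:
Op 1: N1 marks N1=suspect -> (suspect,v1)
Op 2: gossip N2<->N1 -> N2.N0=(alive,v0) N2.N1=(suspect,v1) N2.N2=(alive,v0) | N1.N0=(alive,v0) N1.N1=(suspect,v1) N1.N2=(alive,v0)
Op 3: gossip N2<->N0 -> N2.N0=(alive,v0) N2.N1=(suspect,v1) N2.N2=(alive,v0) | N0.N0=(alive,v0) N0.N1=(suspect,v1) N0.N2=(alive,v0)
Op 4: N2 marks N0=dead -> (dead,v1)
Op 5: gossip N1<->N0 -> N1.N0=(alive,v0) N1.N1=(suspect,v1) N1.N2=(alive,v0) | N0.N0=(alive,v0) N0.N1=(suspect,v1) N0.N2=(alive,v0)
Op 6: N1 marks N1=alive -> (alive,v2)
Op 7: gossip N2<->N1 -> N2.N0=(dead,v1) N2.N1=(alive,v2) N2.N2=(alive,v0) | N1.N0=(dead,v1) N1.N1=(alive,v2) N1.N2=(alive,v0)
Op 8: N2 marks N1=suspect -> (suspect,v3)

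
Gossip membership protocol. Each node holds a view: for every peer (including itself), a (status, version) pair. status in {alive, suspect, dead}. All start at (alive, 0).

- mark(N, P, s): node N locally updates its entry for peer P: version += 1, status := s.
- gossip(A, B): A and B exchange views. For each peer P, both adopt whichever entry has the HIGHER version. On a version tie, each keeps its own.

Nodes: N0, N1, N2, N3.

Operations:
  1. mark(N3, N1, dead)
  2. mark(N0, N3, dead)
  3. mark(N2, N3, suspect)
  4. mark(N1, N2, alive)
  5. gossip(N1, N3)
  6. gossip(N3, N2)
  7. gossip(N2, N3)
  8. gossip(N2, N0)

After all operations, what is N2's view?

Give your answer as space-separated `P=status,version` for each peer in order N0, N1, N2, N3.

Op 1: N3 marks N1=dead -> (dead,v1)
Op 2: N0 marks N3=dead -> (dead,v1)
Op 3: N2 marks N3=suspect -> (suspect,v1)
Op 4: N1 marks N2=alive -> (alive,v1)
Op 5: gossip N1<->N3 -> N1.N0=(alive,v0) N1.N1=(dead,v1) N1.N2=(alive,v1) N1.N3=(alive,v0) | N3.N0=(alive,v0) N3.N1=(dead,v1) N3.N2=(alive,v1) N3.N3=(alive,v0)
Op 6: gossip N3<->N2 -> N3.N0=(alive,v0) N3.N1=(dead,v1) N3.N2=(alive,v1) N3.N3=(suspect,v1) | N2.N0=(alive,v0) N2.N1=(dead,v1) N2.N2=(alive,v1) N2.N3=(suspect,v1)
Op 7: gossip N2<->N3 -> N2.N0=(alive,v0) N2.N1=(dead,v1) N2.N2=(alive,v1) N2.N3=(suspect,v1) | N3.N0=(alive,v0) N3.N1=(dead,v1) N3.N2=(alive,v1) N3.N3=(suspect,v1)
Op 8: gossip N2<->N0 -> N2.N0=(alive,v0) N2.N1=(dead,v1) N2.N2=(alive,v1) N2.N3=(suspect,v1) | N0.N0=(alive,v0) N0.N1=(dead,v1) N0.N2=(alive,v1) N0.N3=(dead,v1)

Answer: N0=alive,0 N1=dead,1 N2=alive,1 N3=suspect,1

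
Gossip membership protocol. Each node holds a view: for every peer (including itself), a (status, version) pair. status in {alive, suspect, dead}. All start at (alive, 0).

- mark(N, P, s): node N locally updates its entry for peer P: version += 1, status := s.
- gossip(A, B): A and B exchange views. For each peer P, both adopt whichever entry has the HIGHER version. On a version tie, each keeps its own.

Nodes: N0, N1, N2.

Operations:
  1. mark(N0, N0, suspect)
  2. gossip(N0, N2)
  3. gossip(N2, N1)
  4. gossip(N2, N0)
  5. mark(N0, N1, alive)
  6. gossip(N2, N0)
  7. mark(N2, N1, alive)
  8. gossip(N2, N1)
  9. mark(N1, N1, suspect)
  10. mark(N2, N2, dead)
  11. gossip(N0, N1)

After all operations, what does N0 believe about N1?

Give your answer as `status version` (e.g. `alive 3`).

Op 1: N0 marks N0=suspect -> (suspect,v1)
Op 2: gossip N0<->N2 -> N0.N0=(suspect,v1) N0.N1=(alive,v0) N0.N2=(alive,v0) | N2.N0=(suspect,v1) N2.N1=(alive,v0) N2.N2=(alive,v0)
Op 3: gossip N2<->N1 -> N2.N0=(suspect,v1) N2.N1=(alive,v0) N2.N2=(alive,v0) | N1.N0=(suspect,v1) N1.N1=(alive,v0) N1.N2=(alive,v0)
Op 4: gossip N2<->N0 -> N2.N0=(suspect,v1) N2.N1=(alive,v0) N2.N2=(alive,v0) | N0.N0=(suspect,v1) N0.N1=(alive,v0) N0.N2=(alive,v0)
Op 5: N0 marks N1=alive -> (alive,v1)
Op 6: gossip N2<->N0 -> N2.N0=(suspect,v1) N2.N1=(alive,v1) N2.N2=(alive,v0) | N0.N0=(suspect,v1) N0.N1=(alive,v1) N0.N2=(alive,v0)
Op 7: N2 marks N1=alive -> (alive,v2)
Op 8: gossip N2<->N1 -> N2.N0=(suspect,v1) N2.N1=(alive,v2) N2.N2=(alive,v0) | N1.N0=(suspect,v1) N1.N1=(alive,v2) N1.N2=(alive,v0)
Op 9: N1 marks N1=suspect -> (suspect,v3)
Op 10: N2 marks N2=dead -> (dead,v1)
Op 11: gossip N0<->N1 -> N0.N0=(suspect,v1) N0.N1=(suspect,v3) N0.N2=(alive,v0) | N1.N0=(suspect,v1) N1.N1=(suspect,v3) N1.N2=(alive,v0)

Answer: suspect 3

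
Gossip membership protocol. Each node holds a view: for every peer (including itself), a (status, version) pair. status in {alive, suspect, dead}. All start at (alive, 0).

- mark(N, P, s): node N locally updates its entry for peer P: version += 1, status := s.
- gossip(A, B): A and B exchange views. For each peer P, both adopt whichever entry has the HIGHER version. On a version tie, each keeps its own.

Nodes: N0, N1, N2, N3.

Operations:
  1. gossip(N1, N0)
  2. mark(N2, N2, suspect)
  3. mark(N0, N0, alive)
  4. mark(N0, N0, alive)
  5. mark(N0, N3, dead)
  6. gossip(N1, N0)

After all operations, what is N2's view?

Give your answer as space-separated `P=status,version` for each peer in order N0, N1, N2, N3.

Answer: N0=alive,0 N1=alive,0 N2=suspect,1 N3=alive,0

Derivation:
Op 1: gossip N1<->N0 -> N1.N0=(alive,v0) N1.N1=(alive,v0) N1.N2=(alive,v0) N1.N3=(alive,v0) | N0.N0=(alive,v0) N0.N1=(alive,v0) N0.N2=(alive,v0) N0.N3=(alive,v0)
Op 2: N2 marks N2=suspect -> (suspect,v1)
Op 3: N0 marks N0=alive -> (alive,v1)
Op 4: N0 marks N0=alive -> (alive,v2)
Op 5: N0 marks N3=dead -> (dead,v1)
Op 6: gossip N1<->N0 -> N1.N0=(alive,v2) N1.N1=(alive,v0) N1.N2=(alive,v0) N1.N3=(dead,v1) | N0.N0=(alive,v2) N0.N1=(alive,v0) N0.N2=(alive,v0) N0.N3=(dead,v1)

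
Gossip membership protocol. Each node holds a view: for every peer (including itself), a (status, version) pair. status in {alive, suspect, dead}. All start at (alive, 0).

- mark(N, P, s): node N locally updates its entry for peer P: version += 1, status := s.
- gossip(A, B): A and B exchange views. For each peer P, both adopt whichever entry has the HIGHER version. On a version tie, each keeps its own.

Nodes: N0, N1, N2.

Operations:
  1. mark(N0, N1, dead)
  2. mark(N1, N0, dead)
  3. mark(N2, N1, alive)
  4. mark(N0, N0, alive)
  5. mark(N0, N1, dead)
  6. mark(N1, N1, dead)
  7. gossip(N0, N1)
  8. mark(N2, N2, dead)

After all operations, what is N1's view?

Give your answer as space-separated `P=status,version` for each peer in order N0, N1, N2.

Answer: N0=dead,1 N1=dead,2 N2=alive,0

Derivation:
Op 1: N0 marks N1=dead -> (dead,v1)
Op 2: N1 marks N0=dead -> (dead,v1)
Op 3: N2 marks N1=alive -> (alive,v1)
Op 4: N0 marks N0=alive -> (alive,v1)
Op 5: N0 marks N1=dead -> (dead,v2)
Op 6: N1 marks N1=dead -> (dead,v1)
Op 7: gossip N0<->N1 -> N0.N0=(alive,v1) N0.N1=(dead,v2) N0.N2=(alive,v0) | N1.N0=(dead,v1) N1.N1=(dead,v2) N1.N2=(alive,v0)
Op 8: N2 marks N2=dead -> (dead,v1)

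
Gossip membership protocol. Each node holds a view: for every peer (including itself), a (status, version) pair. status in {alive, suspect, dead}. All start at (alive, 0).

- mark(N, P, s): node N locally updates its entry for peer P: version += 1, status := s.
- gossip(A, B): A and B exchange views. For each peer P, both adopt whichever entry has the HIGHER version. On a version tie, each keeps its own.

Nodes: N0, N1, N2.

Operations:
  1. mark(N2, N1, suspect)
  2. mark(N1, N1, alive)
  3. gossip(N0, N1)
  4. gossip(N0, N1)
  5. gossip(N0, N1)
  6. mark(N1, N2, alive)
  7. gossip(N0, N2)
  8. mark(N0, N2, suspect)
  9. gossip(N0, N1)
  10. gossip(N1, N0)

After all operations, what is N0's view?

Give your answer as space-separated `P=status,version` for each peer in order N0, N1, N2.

Op 1: N2 marks N1=suspect -> (suspect,v1)
Op 2: N1 marks N1=alive -> (alive,v1)
Op 3: gossip N0<->N1 -> N0.N0=(alive,v0) N0.N1=(alive,v1) N0.N2=(alive,v0) | N1.N0=(alive,v0) N1.N1=(alive,v1) N1.N2=(alive,v0)
Op 4: gossip N0<->N1 -> N0.N0=(alive,v0) N0.N1=(alive,v1) N0.N2=(alive,v0) | N1.N0=(alive,v0) N1.N1=(alive,v1) N1.N2=(alive,v0)
Op 5: gossip N0<->N1 -> N0.N0=(alive,v0) N0.N1=(alive,v1) N0.N2=(alive,v0) | N1.N0=(alive,v0) N1.N1=(alive,v1) N1.N2=(alive,v0)
Op 6: N1 marks N2=alive -> (alive,v1)
Op 7: gossip N0<->N2 -> N0.N0=(alive,v0) N0.N1=(alive,v1) N0.N2=(alive,v0) | N2.N0=(alive,v0) N2.N1=(suspect,v1) N2.N2=(alive,v0)
Op 8: N0 marks N2=suspect -> (suspect,v1)
Op 9: gossip N0<->N1 -> N0.N0=(alive,v0) N0.N1=(alive,v1) N0.N2=(suspect,v1) | N1.N0=(alive,v0) N1.N1=(alive,v1) N1.N2=(alive,v1)
Op 10: gossip N1<->N0 -> N1.N0=(alive,v0) N1.N1=(alive,v1) N1.N2=(alive,v1) | N0.N0=(alive,v0) N0.N1=(alive,v1) N0.N2=(suspect,v1)

Answer: N0=alive,0 N1=alive,1 N2=suspect,1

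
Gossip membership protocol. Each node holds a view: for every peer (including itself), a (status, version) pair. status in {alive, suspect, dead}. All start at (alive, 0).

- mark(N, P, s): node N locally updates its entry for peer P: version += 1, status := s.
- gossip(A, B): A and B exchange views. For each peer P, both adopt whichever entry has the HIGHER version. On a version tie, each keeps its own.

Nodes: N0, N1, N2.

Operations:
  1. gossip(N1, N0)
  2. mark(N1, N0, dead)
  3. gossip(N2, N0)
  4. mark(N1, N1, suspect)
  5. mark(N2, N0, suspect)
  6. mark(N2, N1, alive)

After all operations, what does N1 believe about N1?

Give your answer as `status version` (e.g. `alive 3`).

Op 1: gossip N1<->N0 -> N1.N0=(alive,v0) N1.N1=(alive,v0) N1.N2=(alive,v0) | N0.N0=(alive,v0) N0.N1=(alive,v0) N0.N2=(alive,v0)
Op 2: N1 marks N0=dead -> (dead,v1)
Op 3: gossip N2<->N0 -> N2.N0=(alive,v0) N2.N1=(alive,v0) N2.N2=(alive,v0) | N0.N0=(alive,v0) N0.N1=(alive,v0) N0.N2=(alive,v0)
Op 4: N1 marks N1=suspect -> (suspect,v1)
Op 5: N2 marks N0=suspect -> (suspect,v1)
Op 6: N2 marks N1=alive -> (alive,v1)

Answer: suspect 1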